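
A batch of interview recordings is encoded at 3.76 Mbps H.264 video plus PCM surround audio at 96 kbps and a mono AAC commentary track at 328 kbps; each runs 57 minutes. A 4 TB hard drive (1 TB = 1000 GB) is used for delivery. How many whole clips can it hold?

2236

57 min = 3420 s
Audio total: 96 + 328 = 424 kbps = 0.424 Mbps.
Total bitrate: 4.184 Mbps.
Per item: 4.184 Mbps × 3420 s = 14,309 Mb = 1,789 MB.
Capacity: 4 TB = 32,000,000 Mb; 2236.31 items → 2236 complete.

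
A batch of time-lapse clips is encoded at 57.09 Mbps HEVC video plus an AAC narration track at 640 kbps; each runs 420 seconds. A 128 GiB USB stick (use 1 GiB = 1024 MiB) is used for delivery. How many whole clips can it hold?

Audio: 640 kbps = 0.640 Mbps.
Total bitrate: 57.730 Mbps.
Per item: 57.730 Mbps × 420 s = 24,247 Mb = 3,031 MB.
Capacity: 128 GiB = 1,099,512 Mb; 45.35 items → 45 complete.

45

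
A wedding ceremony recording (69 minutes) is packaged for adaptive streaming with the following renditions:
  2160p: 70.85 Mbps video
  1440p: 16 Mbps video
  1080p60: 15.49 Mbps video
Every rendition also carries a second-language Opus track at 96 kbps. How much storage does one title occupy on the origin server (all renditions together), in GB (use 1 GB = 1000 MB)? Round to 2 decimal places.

69 min = 4140 s
Audio: 96 kbps = 0.096 Mbps.
Sum of rendition bitrates: (70.85+0.096) + (16+0.096) + (15.49+0.096) = 102.628 Mbps.
× 4140 s = 424,880 Mb = 53,110 MB = 53.11 GB.

53.11 GB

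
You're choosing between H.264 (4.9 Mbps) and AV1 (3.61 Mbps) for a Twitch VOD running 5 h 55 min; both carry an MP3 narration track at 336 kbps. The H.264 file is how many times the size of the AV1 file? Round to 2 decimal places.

1.33

5 h 55 min = 355 min = 21300 s
Audio: 336 kbps = 0.336 Mbps.
H.264: 5.236 Mbps × 21300 s = 111526.8 Mb = 13.941 GB.
AV1: 3.946 Mbps × 21300 s = 84049.8 Mb = 10.506 GB.
Ratio: 13.941 / 10.506 = 1.327.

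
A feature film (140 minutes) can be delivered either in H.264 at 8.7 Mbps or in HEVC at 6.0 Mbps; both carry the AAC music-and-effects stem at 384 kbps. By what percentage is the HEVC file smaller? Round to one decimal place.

29.7%

140 min = 8400 s
Audio: 384 kbps = 0.384 Mbps.
H.264: 9.084 Mbps × 8400 s = 76305.6 Mb = 9.538 GB.
HEVC: 6.384 Mbps × 8400 s = 53625.6 Mb = 6.703 GB.
Reduction: (1 − 6.703/9.538) × 100 = 29.72%.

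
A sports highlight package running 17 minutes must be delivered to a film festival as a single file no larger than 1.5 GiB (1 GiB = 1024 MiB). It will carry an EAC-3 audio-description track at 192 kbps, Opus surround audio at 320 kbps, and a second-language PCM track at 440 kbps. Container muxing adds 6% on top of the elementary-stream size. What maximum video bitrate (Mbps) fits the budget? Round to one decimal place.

11.0 Mbps

Budget: 1.5 GiB = 12884.9 Mb.
Stream payload after overhead: 12884.9 / 1.06 = 12155.6 Mb.
17 min = 1020 s
Total bitrate budget: 12155.6 Mb / 1020 s = 11.917 Mbps.
Audio total: 192 + 320 + 440 = 952 kbps = 0.952 Mbps.
Video: 11.917 − 0.952 = 10.965 Mbps.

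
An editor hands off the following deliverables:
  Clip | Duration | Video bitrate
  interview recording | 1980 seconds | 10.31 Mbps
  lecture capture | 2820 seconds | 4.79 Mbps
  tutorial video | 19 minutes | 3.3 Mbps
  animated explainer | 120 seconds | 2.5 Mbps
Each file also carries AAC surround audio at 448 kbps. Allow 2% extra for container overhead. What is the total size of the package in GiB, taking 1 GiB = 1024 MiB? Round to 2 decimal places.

Audio: 448 kbps = 0.448 Mbps.
interview recording: 10.758 Mbps × 1980 s × 1.02 = 21726.9 Mb
lecture capture: 5.238 Mbps × 2820 s × 1.02 = 15066.6 Mb
tutorial video: 3.748 Mbps × 1140 s × 1.02 = 4358.2 Mb
animated explainer: 2.948 Mbps × 120 s × 1.02 = 360.8 Mb
Total: 41512.4 Mb = 5189.1 MB.
= 4.833 GiB.

4.83 GiB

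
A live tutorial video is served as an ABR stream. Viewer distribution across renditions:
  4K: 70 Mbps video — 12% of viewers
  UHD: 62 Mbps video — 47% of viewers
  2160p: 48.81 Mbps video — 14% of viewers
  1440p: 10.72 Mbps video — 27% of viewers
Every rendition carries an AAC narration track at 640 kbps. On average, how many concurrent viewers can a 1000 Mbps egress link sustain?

20

Audio: 640 kbps = 0.640 Mbps.
Average per-viewer bitrate: 0.12×70.640 + 0.47×62.640 + 0.14×49.450 + 0.27×11.360 = 47.908 Mbps.
1000 Mbps = 1,000 Mbps; 1,000 / 47.908 = 20.87 → 20.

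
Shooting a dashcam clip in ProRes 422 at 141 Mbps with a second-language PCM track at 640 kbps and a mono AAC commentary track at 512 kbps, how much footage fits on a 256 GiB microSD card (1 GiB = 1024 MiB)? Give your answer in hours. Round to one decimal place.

Audio total: 640 + 512 = 1152 kbps = 1.152 Mbps.
Total bitrate: 141 + 1.152 = 142.152 Mbps.
Capacity: 256 GiB = 2,199,023 Mb.
Recording time: 2,199,023 / 142.152 = 15,470 s ≈ 4.30 hours.

4.3 hours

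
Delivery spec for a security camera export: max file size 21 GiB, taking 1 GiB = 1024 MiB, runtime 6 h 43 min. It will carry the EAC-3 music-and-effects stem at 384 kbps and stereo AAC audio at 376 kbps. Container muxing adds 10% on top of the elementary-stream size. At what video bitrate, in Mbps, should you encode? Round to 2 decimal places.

6.02 Mbps

Budget: 21 GiB = 180388.6 Mb.
Stream payload after overhead: 180388.6 / 1.10 = 163989.7 Mb.
6 h 43 min = 403 min = 24180 s
Total bitrate budget: 163989.7 Mb / 24180 s = 6.782 Mbps.
Audio total: 384 + 376 = 760 kbps = 0.760 Mbps.
Video: 6.782 − 0.760 = 6.022 Mbps.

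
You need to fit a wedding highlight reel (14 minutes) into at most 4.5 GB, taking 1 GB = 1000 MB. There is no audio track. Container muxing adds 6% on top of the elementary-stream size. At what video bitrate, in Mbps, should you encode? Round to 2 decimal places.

Budget: 4.5 GB = 36000.0 Mb.
Stream payload after overhead: 36000.0 / 1.06 = 33962.3 Mb.
14 min = 840 s
Total bitrate budget: 33962.3 Mb / 840 s = 40.431 Mbps.

40.43 Mbps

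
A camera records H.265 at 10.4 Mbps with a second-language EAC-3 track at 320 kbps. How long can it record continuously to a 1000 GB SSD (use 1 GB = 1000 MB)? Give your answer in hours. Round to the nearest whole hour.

207 hours

Audio: 320 kbps = 0.320 Mbps.
Total bitrate: 10.4 + 0.320 = 10.720 Mbps.
Capacity: 1000 GB = 8,000,000 Mb.
Recording time: 8,000,000 / 10.720 = 746,269 s ≈ 207 hours.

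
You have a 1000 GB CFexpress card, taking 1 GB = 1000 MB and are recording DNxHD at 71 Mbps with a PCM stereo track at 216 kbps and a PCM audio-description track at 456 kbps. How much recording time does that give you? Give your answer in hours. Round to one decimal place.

Audio total: 216 + 456 = 672 kbps = 0.672 Mbps.
Total bitrate: 71 + 0.672 = 71.672 Mbps.
Capacity: 1000 GB = 8,000,000 Mb.
Recording time: 8,000,000 / 71.672 = 111,620 s ≈ 31.0 hours.

31.0 hours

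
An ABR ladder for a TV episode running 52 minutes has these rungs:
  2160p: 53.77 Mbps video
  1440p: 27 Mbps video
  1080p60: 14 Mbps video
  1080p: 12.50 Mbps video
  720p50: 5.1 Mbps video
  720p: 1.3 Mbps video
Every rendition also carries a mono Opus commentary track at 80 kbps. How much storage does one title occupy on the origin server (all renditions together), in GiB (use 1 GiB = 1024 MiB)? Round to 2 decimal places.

41.46 GiB

52 min = 3120 s
Audio: 80 kbps = 0.080 Mbps.
Sum of rendition bitrates: (53.77+0.080) + (27+0.080) + (14+0.080) + (12.50+0.080) + (5.1+0.080) + (1.3+0.080) = 114.150 Mbps.
× 3120 s = 356,148 Mb = 44,518 MB = 41.46 GiB.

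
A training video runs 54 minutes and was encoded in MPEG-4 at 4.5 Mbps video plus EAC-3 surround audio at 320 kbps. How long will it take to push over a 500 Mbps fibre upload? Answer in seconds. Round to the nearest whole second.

54 min = 3240 s
Audio: 320 kbps = 0.320 Mbps.
Total bitrate: 4.820 Mbps.
File: 4.820 Mbps × 3240 s = 15616.8 Mb.
At 500 Mbps: 15616.8 / 500 = 31.2 s ≈ 31.2 seconds.

31 seconds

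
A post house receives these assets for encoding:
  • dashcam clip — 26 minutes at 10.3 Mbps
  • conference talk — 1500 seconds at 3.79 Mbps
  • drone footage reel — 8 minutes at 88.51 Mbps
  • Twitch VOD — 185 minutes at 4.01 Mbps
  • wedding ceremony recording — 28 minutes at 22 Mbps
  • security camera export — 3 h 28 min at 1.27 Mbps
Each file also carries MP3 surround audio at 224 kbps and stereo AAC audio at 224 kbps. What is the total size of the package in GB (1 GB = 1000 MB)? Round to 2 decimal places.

Audio total: 224 + 224 = 448 kbps = 0.448 Mbps.
dashcam clip: 10.748 Mbps × 1560 s = 16766.9 Mb
conference talk: 4.238 Mbps × 1500 s = 6357.0 Mb
drone footage reel: 88.958 Mbps × 480 s = 42699.8 Mb
Twitch VOD: 4.458 Mbps × 11100 s = 49483.8 Mb
wedding ceremony recording: 22.448 Mbps × 1680 s = 37712.6 Mb
security camera export: 1.718 Mbps × 12480 s = 21440.6 Mb
Total: 174460.8 Mb = 21807.6 MB.
= 21.81 GB.

21.81 GB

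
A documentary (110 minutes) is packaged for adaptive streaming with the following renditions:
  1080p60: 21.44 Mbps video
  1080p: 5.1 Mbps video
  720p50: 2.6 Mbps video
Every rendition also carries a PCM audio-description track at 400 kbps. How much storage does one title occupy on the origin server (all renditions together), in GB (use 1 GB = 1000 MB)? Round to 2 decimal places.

110 min = 6600 s
Audio: 400 kbps = 0.400 Mbps.
Sum of rendition bitrates: (21.44+0.400) + (5.1+0.400) + (2.6+0.400) = 30.340 Mbps.
× 6600 s = 200,244 Mb = 25,030 MB = 25.03 GB.

25.03 GB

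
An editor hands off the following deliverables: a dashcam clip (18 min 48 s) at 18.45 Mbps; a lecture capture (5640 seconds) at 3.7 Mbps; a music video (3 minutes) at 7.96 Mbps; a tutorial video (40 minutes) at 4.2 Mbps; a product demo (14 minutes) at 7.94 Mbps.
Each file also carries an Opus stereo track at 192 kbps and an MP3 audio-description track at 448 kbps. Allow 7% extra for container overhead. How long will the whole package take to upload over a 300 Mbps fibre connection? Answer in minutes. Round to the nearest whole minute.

4 minutes

Audio total: 192 + 448 = 640 kbps = 0.640 Mbps.
dashcam clip: 19.090 Mbps × 1128 s × 1.07 = 23040.9 Mb
lecture capture: 4.340 Mbps × 5640 s × 1.07 = 26191.0 Mb
music video: 8.600 Mbps × 180 s × 1.07 = 1656.4 Mb
tutorial video: 4.840 Mbps × 2400 s × 1.07 = 12429.1 Mb
product demo: 8.580 Mbps × 840 s × 1.07 = 7711.7 Mb
Total: 71029.1 Mb = 8878.6 MB.
At 300 Mbps: 71029.1 / 300 = 237 s ≈ 3.95 minutes.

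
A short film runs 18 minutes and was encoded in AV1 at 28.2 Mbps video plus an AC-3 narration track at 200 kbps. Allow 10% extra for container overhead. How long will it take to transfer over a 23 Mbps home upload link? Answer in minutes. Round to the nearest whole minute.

18 min = 1080 s
Audio: 200 kbps = 0.200 Mbps.
Total bitrate: 28.400 Mbps.
File: 28.400 Mbps × 1080 s = 30672.0 Mb.
With 10% container overhead: ×1.10. → 33739.2 Mb.
At 23 Mbps: 33739.2 / 23 = 1466.9 s ≈ 24.4 minutes.

24 minutes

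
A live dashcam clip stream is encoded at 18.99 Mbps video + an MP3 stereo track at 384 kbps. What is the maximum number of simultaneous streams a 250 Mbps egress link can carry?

Audio: 384 kbps = 0.384 Mbps.
Per-viewer media rate: 19.374 Mbps.
250 Mbps = 250.0 Mbps; 250.0 / 19.374 = 12.90 → 12 viewers.

12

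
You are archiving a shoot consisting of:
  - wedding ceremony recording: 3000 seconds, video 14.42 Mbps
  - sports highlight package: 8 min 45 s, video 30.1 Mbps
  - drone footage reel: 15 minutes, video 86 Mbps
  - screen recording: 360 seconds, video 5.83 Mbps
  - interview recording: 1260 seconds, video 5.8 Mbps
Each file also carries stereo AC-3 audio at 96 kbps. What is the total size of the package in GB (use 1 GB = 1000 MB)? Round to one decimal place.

18.3 GB

Audio: 96 kbps = 0.096 Mbps.
wedding ceremony recording: 14.516 Mbps × 3000 s = 43548.0 Mb
sports highlight package: 30.196 Mbps × 525 s = 15852.9 Mb
drone footage reel: 86.096 Mbps × 900 s = 77486.4 Mb
screen recording: 5.926 Mbps × 360 s = 2133.4 Mb
interview recording: 5.896 Mbps × 1260 s = 7429.0 Mb
Total: 146449.6 Mb = 18306.2 MB.
= 18.31 GB.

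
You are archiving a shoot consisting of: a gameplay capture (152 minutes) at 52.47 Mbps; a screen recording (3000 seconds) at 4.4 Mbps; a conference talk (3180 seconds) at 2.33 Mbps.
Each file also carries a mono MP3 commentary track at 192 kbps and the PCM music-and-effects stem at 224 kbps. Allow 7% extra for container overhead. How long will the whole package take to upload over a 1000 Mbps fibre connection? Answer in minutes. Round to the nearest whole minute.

9 minutes

Audio total: 192 + 224 = 416 kbps = 0.416 Mbps.
gameplay capture: 52.886 Mbps × 9120 s × 1.07 = 516082.7 Mb
screen recording: 4.816 Mbps × 3000 s × 1.07 = 15459.4 Mb
conference talk: 2.746 Mbps × 3180 s × 1.07 = 9343.5 Mb
Total: 540885.6 Mb = 67610.7 MB.
At 1000 Mbps: 540885.6 / 1000 = 541 s ≈ 9.01 minutes.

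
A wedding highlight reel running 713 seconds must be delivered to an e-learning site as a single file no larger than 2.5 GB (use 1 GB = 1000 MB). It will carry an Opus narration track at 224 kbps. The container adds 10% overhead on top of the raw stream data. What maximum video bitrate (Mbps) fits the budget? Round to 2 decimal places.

25.28 Mbps

Budget: 2.5 GB = 20000.0 Mb.
Stream payload after overhead: 20000.0 / 1.10 = 18181.8 Mb.
Total bitrate budget: 18181.8 Mb / 713 s = 25.500 Mbps.
Audio: 224 kbps = 0.224 Mbps.
Video: 25.500 − 0.224 = 25.276 Mbps.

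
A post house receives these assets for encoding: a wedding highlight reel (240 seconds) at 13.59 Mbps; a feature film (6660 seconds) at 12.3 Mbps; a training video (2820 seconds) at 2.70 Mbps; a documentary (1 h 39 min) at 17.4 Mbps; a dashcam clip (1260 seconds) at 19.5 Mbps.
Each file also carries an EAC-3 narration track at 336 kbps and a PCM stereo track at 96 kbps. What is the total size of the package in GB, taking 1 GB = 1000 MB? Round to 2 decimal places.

28.50 GB

Audio total: 336 + 96 = 432 kbps = 0.432 Mbps.
wedding highlight reel: 14.022 Mbps × 240 s = 3365.3 Mb
feature film: 12.732 Mbps × 6660 s = 84795.1 Mb
training video: 3.132 Mbps × 2820 s = 8832.2 Mb
documentary: 17.832 Mbps × 5940 s = 105922.1 Mb
dashcam clip: 19.932 Mbps × 1260 s = 25114.3 Mb
Total: 228029.0 Mb = 28503.6 MB.
= 28.50 GB.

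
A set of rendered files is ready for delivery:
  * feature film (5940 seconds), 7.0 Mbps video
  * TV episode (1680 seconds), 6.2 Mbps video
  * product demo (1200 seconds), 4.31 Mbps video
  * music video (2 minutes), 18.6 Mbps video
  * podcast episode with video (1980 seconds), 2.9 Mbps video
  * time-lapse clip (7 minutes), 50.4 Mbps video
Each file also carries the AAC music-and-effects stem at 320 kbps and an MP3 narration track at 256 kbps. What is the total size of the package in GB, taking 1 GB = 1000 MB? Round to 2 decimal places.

11.61 GB

Audio total: 320 + 256 = 576 kbps = 0.576 Mbps.
feature film: 7.576 Mbps × 5940 s = 45001.4 Mb
TV episode: 6.776 Mbps × 1680 s = 11383.7 Mb
product demo: 4.886 Mbps × 1200 s = 5863.2 Mb
music video: 19.176 Mbps × 120 s = 2301.1 Mb
podcast episode with video: 3.476 Mbps × 1980 s = 6882.5 Mb
time-lapse clip: 50.976 Mbps × 420 s = 21409.9 Mb
Total: 92841.8 Mb = 11605.2 MB.
= 11.61 GB.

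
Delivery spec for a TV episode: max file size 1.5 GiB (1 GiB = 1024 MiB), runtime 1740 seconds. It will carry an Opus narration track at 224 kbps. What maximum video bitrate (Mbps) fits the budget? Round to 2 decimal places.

7.18 Mbps

Budget: 1.5 GiB = 12884.9 Mb.
Total bitrate budget: 12884.9 Mb / 1740 s = 7.405 Mbps.
Audio: 224 kbps = 0.224 Mbps.
Video: 7.405 − 0.224 = 7.181 Mbps.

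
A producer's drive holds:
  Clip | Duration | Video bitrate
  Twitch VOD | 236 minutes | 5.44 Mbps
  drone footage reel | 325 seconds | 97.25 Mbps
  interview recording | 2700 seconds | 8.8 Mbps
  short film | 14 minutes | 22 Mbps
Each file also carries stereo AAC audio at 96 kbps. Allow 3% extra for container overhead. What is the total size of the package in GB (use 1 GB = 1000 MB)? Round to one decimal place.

19.6 GB

Audio: 96 kbps = 0.096 Mbps.
Twitch VOD: 5.536 Mbps × 14160 s × 1.03 = 80741.5 Mb
drone footage reel: 97.346 Mbps × 325 s × 1.03 = 32586.6 Mb
interview recording: 8.896 Mbps × 2700 s × 1.03 = 24739.8 Mb
short film: 22.096 Mbps × 840 s × 1.03 = 19117.5 Mb
Total: 157185.3 Mb = 19648.2 MB.
= 19.65 GB.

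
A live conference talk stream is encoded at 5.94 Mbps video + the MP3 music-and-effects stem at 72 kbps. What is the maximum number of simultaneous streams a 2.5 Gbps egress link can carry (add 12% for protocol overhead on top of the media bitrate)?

371

Audio: 72 kbps = 0.072 Mbps.
Per-viewer media rate: 6.012 Mbps.
On the wire with 12% overhead: 6.733 Mbps.
2.5 Gbps = 2,500 Mbps; 2,500 / 6.733 = 371.28 → 371 viewers.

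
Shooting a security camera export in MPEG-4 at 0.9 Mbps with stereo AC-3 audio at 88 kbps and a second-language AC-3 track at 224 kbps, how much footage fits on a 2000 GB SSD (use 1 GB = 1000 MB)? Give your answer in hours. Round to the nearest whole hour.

Audio total: 88 + 224 = 312 kbps = 0.312 Mbps.
Total bitrate: 0.9 + 0.312 = 1.212 Mbps.
Capacity: 2000 GB = 16,000,000 Mb.
Recording time: 16,000,000 / 1.212 = 13,201,320 s ≈ 3,667 hours.

3667 hours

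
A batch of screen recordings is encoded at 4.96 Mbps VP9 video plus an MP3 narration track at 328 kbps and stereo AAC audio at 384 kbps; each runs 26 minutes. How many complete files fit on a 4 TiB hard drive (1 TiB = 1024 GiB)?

3976

26 min = 1560 s
Audio total: 328 + 384 = 712 kbps = 0.712 Mbps.
Total bitrate: 5.672 Mbps.
Per item: 5.672 Mbps × 1560 s = 8,848 Mb = 1,106 MB.
Capacity: 4 TiB = 35,184,372 Mb; 3976.39 items → 3976 complete.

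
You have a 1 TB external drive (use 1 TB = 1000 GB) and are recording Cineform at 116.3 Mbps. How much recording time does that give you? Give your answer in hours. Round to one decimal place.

19.1 hours

Capacity: 1 TB = 8,000,000 Mb.
Recording time: 8,000,000 / 116.300 = 68,788 s ≈ 19.1 hours.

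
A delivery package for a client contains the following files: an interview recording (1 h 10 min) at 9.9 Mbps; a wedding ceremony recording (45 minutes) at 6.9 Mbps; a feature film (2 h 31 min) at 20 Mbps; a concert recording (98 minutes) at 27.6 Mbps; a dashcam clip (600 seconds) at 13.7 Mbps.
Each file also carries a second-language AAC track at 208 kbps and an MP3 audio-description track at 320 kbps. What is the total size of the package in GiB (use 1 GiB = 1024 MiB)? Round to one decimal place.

Audio total: 208 + 320 = 528 kbps = 0.528 Mbps.
interview recording: 10.428 Mbps × 4200 s = 43797.6 Mb
wedding ceremony recording: 7.428 Mbps × 2700 s = 20055.6 Mb
feature film: 20.528 Mbps × 9060 s = 185983.7 Mb
concert recording: 28.128 Mbps × 5880 s = 165392.6 Mb
dashcam clip: 14.228 Mbps × 600 s = 8536.8 Mb
Total: 423766.3 Mb = 52970.8 MB.
= 49.33 GiB.

49.3 GiB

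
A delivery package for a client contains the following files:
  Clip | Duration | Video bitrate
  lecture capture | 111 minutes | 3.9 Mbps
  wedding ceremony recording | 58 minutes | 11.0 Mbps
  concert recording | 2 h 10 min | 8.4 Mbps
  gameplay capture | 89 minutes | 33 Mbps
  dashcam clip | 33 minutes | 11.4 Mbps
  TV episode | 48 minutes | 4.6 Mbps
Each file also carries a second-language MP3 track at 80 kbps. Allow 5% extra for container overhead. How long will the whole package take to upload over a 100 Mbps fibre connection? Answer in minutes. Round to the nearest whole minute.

Audio: 80 kbps = 0.080 Mbps.
lecture capture: 3.980 Mbps × 6660 s × 1.05 = 27832.1 Mb
wedding ceremony recording: 11.080 Mbps × 3480 s × 1.05 = 40486.3 Mb
concert recording: 8.480 Mbps × 7800 s × 1.05 = 69451.2 Mb
gameplay capture: 33.080 Mbps × 5340 s × 1.05 = 185479.6 Mb
dashcam clip: 11.480 Mbps × 1980 s × 1.05 = 23866.9 Mb
TV episode: 4.680 Mbps × 2880 s × 1.05 = 14152.3 Mb
Total: 361268.5 Mb = 45158.6 MB.
At 100 Mbps: 361268.5 / 100 = 3613 s ≈ 60.2 minutes.

60 minutes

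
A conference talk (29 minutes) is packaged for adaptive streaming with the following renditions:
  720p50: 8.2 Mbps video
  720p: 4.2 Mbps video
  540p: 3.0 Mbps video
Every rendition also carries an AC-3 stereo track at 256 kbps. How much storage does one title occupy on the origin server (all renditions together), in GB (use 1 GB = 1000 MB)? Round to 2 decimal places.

29 min = 1740 s
Audio: 256 kbps = 0.256 Mbps.
Sum of rendition bitrates: (8.2+0.256) + (4.2+0.256) + (3.0+0.256) = 16.168 Mbps.
× 1740 s = 28,132 Mb = 3,517 MB = 3.517 GB.

3.52 GB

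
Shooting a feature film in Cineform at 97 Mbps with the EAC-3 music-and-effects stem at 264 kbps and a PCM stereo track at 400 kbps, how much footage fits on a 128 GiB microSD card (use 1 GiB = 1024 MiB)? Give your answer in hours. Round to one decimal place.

3.1 hours

Audio total: 264 + 400 = 664 kbps = 0.664 Mbps.
Total bitrate: 97 + 0.664 = 97.664 Mbps.
Capacity: 128 GiB = 1,099,512 Mb.
Recording time: 1,099,512 / 97.664 = 11,258 s ≈ 3.13 hours.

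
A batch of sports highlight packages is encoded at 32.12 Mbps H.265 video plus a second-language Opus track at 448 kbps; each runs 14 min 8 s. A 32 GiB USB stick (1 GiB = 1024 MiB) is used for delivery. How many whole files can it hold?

14 min 8 s = 848 s
Audio: 448 kbps = 0.448 Mbps.
Total bitrate: 32.568 Mbps.
Per item: 32.568 Mbps × 848 s = 27,618 Mb = 3,452 MB.
Capacity: 32 GiB = 274,878 Mb; 9.95 items → 9 complete.

9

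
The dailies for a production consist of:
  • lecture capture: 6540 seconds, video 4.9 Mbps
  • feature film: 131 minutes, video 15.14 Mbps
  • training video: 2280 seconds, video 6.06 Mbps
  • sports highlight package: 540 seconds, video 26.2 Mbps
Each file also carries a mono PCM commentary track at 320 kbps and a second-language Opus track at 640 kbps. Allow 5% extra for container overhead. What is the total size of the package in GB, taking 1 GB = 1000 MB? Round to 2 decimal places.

25.66 GB

Audio total: 320 + 640 = 960 kbps = 0.960 Mbps.
lecture capture: 5.860 Mbps × 6540 s × 1.05 = 40240.6 Mb
feature film: 16.100 Mbps × 7860 s × 1.05 = 132873.3 Mb
training video: 7.020 Mbps × 2280 s × 1.05 = 16805.9 Mb
sports highlight package: 27.160 Mbps × 540 s × 1.05 = 15399.7 Mb
Total: 205319.5 Mb = 25664.9 MB.
= 25.66 GB.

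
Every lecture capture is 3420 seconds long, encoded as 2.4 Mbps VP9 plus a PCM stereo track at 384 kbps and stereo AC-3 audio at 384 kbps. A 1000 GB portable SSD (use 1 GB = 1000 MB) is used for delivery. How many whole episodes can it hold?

738

Audio total: 384 + 384 = 768 kbps = 0.768 Mbps.
Total bitrate: 3.168 Mbps.
Per item: 3.168 Mbps × 3420 s = 10,835 Mb = 1,354 MB.
Capacity: 1000 GB = 8,000,000 Mb; 738.38 items → 738 complete.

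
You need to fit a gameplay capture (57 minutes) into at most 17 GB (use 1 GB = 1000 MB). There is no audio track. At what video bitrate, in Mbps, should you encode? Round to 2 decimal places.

Budget: 17 GB = 136000.0 Mb.
57 min = 3420 s
Total bitrate budget: 136000.0 Mb / 3420 s = 39.766 Mbps.

39.77 Mbps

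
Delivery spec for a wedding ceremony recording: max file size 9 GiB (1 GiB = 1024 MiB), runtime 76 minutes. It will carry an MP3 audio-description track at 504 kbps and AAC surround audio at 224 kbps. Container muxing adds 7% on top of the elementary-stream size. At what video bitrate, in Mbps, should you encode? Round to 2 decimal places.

Budget: 9 GiB = 77309.4 Mb.
Stream payload after overhead: 77309.4 / 1.07 = 72251.8 Mb.
76 min = 4560 s
Total bitrate budget: 72251.8 Mb / 4560 s = 15.845 Mbps.
Audio total: 504 + 224 = 728 kbps = 0.728 Mbps.
Video: 15.845 − 0.728 = 15.117 Mbps.

15.12 Mbps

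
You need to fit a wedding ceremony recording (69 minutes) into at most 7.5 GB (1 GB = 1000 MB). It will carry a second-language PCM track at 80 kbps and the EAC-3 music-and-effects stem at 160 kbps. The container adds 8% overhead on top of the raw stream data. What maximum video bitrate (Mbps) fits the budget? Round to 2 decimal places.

Budget: 7.5 GB = 60000.0 Mb.
Stream payload after overhead: 60000.0 / 1.08 = 55555.6 Mb.
69 min = 4140 s
Total bitrate budget: 55555.6 Mb / 4140 s = 13.419 Mbps.
Audio total: 80 + 160 = 240 kbps = 0.240 Mbps.
Video: 13.419 − 0.240 = 13.179 Mbps.

13.18 Mbps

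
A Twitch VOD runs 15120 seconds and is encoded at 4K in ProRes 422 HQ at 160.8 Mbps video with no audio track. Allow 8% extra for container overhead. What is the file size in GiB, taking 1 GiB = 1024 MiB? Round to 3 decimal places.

Total bitrate: 160.8 Mbps.
Stream data: 160.800 Mbps × 15120 s = 2431296.0 Mb.
With 8% container overhead: ×1.08.
2,625,800 Mb = 328,224,960,000 bytes ÷ 1,073,741,824 = 305.7 GiB.

305.683 GiB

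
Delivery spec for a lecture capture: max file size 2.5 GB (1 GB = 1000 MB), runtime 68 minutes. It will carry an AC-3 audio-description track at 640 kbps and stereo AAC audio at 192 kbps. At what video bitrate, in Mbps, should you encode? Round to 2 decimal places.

4.07 Mbps

Budget: 2.5 GB = 20000.0 Mb.
68 min = 4080 s
Total bitrate budget: 20000.0 Mb / 4080 s = 4.902 Mbps.
Audio total: 640 + 192 = 832 kbps = 0.832 Mbps.
Video: 4.902 − 0.832 = 4.070 Mbps.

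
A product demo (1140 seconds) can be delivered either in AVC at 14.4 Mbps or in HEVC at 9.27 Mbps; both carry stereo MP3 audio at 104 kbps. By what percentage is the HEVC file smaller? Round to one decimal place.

35.4%

Audio: 104 kbps = 0.104 Mbps.
AVC: 14.504 Mbps × 1140 s = 16534.6 Mb = 1.925 GiB.
HEVC: 9.374 Mbps × 1140 s = 10686.4 Mb = 1.244 GiB.
Reduction: (1 − 1.244/1.925) × 100 = 35.37%.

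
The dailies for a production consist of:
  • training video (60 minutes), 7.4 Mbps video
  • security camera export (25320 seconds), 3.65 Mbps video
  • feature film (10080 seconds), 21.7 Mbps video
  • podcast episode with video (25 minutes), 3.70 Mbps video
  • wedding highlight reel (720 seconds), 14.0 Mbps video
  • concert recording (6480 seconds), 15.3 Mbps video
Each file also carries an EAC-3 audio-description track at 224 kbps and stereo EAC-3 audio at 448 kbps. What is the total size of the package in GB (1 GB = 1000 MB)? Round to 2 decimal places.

60.58 GB

Audio total: 224 + 448 = 672 kbps = 0.672 Mbps.
training video: 8.072 Mbps × 3600 s = 29059.2 Mb
security camera export: 4.322 Mbps × 25320 s = 109433.0 Mb
feature film: 22.372 Mbps × 10080 s = 225509.8 Mb
podcast episode with video: 4.372 Mbps × 1500 s = 6558.0 Mb
wedding highlight reel: 14.672 Mbps × 720 s = 10563.8 Mb
concert recording: 15.972 Mbps × 6480 s = 103498.6 Mb
Total: 484622.4 Mb = 60577.8 MB.
= 60.58 GB.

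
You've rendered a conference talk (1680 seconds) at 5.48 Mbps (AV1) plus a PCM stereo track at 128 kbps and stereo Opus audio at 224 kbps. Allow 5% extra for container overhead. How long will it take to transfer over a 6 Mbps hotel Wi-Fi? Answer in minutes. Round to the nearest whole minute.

Audio total: 128 + 224 = 352 kbps = 0.352 Mbps.
Total bitrate: 5.832 Mbps.
File: 5.832 Mbps × 1680 s = 9797.8 Mb.
With 5% container overhead: ×1.05. → 10287.6 Mb.
At 6 Mbps: 10287.6 / 6 = 1714.6 s ≈ 28.6 minutes.

29 minutes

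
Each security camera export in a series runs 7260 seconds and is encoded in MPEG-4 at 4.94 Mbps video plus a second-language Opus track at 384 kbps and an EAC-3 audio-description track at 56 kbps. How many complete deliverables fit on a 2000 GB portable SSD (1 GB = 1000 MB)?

Audio total: 384 + 56 = 440 kbps = 0.440 Mbps.
Total bitrate: 5.380 Mbps.
Per item: 5.380 Mbps × 7260 s = 39,059 Mb = 4,882 MB.
Capacity: 2000 GB = 16,000,000 Mb; 409.64 items → 409 complete.

409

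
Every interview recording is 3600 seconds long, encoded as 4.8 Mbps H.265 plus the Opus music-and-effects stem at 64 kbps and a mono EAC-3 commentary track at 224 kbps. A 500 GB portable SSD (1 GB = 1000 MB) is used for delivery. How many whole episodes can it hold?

Audio total: 64 + 224 = 288 kbps = 0.288 Mbps.
Total bitrate: 5.088 Mbps.
Per item: 5.088 Mbps × 3600 s = 18,317 Mb = 2,290 MB.
Capacity: 500 GB = 4,000,000 Mb; 218.38 items → 218 complete.

218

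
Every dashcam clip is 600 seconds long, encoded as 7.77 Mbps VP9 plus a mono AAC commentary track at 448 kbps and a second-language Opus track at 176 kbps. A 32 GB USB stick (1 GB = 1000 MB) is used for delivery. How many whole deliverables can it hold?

50

Audio total: 448 + 176 = 624 kbps = 0.624 Mbps.
Total bitrate: 8.394 Mbps.
Per item: 8.394 Mbps × 600 s = 5,036 Mb = 629.5 MB.
Capacity: 32 GB = 256,000 Mb; 50.83 items → 50 complete.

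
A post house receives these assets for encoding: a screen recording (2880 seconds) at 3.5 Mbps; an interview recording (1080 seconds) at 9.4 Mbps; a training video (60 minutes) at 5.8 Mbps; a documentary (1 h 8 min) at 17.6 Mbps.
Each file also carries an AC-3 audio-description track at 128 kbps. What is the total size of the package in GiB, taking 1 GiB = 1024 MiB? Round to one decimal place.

Audio: 128 kbps = 0.128 Mbps.
screen recording: 3.628 Mbps × 2880 s = 10448.6 Mb
interview recording: 9.528 Mbps × 1080 s = 10290.2 Mb
training video: 5.928 Mbps × 3600 s = 21340.8 Mb
documentary: 17.728 Mbps × 4080 s = 72330.2 Mb
Total: 114409.9 Mb = 14301.2 MB.
= 13.32 GiB.

13.3 GiB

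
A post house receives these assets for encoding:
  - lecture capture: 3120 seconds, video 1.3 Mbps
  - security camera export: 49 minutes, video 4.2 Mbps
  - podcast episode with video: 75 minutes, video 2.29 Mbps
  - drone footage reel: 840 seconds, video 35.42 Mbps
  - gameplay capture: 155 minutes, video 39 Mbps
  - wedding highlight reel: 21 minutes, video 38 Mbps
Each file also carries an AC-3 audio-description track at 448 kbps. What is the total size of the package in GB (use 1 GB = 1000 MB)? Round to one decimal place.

59.6 GB

Audio: 448 kbps = 0.448 Mbps.
lecture capture: 1.748 Mbps × 3120 s = 5453.8 Mb
security camera export: 4.648 Mbps × 2940 s = 13665.1 Mb
podcast episode with video: 2.738 Mbps × 4500 s = 12321.0 Mb
drone footage reel: 35.868 Mbps × 840 s = 30129.1 Mb
gameplay capture: 39.448 Mbps × 9300 s = 366866.4 Mb
wedding highlight reel: 38.448 Mbps × 1260 s = 48444.5 Mb
Total: 476879.9 Mb = 59610.0 MB.
= 59.61 GB.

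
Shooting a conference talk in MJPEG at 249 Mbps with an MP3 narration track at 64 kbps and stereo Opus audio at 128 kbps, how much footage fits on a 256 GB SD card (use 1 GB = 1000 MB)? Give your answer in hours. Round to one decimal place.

Audio total: 64 + 128 = 192 kbps = 0.192 Mbps.
Total bitrate: 249 + 0.192 = 249.192 Mbps.
Capacity: 256 GB = 2,048,000 Mb.
Recording time: 2,048,000 / 249.192 = 8,219 s ≈ 2.28 hours.

2.3 hours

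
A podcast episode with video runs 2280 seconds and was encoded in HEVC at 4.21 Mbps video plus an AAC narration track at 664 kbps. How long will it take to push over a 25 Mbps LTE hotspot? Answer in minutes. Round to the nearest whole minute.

7 minutes

Audio: 664 kbps = 0.664 Mbps.
Total bitrate: 4.874 Mbps.
File: 4.874 Mbps × 2280 s = 11112.7 Mb.
At 25 Mbps: 11112.7 / 25 = 444.5 s ≈ 7.41 minutes.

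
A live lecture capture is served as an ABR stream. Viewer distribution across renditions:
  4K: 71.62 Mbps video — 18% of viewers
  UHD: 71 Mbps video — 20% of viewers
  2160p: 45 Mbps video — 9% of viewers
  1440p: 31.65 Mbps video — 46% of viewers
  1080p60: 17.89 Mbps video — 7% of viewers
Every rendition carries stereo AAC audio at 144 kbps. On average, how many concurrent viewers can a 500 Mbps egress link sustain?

Audio: 144 kbps = 0.144 Mbps.
Average per-viewer bitrate: 0.18×71.764 + 0.20×71.144 + 0.09×45.144 + 0.46×31.794 + 0.07×18.034 = 47.097 Mbps.
500 Mbps = 500.0 Mbps; 500.0 / 47.097 = 10.62 → 10.

10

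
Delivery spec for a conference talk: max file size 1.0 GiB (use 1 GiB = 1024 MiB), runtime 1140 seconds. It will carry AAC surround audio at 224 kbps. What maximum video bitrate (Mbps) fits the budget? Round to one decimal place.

7.3 Mbps

Budget: 1.0 GiB = 8589.9 Mb.
Total bitrate budget: 8589.9 Mb / 1140 s = 7.535 Mbps.
Audio: 224 kbps = 0.224 Mbps.
Video: 7.535 − 0.224 = 7.311 Mbps.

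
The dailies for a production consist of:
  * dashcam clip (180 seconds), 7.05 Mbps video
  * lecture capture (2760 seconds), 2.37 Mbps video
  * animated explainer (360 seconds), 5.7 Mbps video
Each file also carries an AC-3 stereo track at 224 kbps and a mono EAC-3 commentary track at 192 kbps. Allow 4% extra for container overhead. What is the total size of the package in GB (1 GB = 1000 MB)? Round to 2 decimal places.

1.46 GB

Audio total: 224 + 192 = 416 kbps = 0.416 Mbps.
dashcam clip: 7.466 Mbps × 180 s × 1.04 = 1397.6 Mb
lecture capture: 2.786 Mbps × 2760 s × 1.04 = 7996.9 Mb
animated explainer: 6.116 Mbps × 360 s × 1.04 = 2289.8 Mb
Total: 11684.4 Mb = 1460.5 MB.
= 1.461 GB.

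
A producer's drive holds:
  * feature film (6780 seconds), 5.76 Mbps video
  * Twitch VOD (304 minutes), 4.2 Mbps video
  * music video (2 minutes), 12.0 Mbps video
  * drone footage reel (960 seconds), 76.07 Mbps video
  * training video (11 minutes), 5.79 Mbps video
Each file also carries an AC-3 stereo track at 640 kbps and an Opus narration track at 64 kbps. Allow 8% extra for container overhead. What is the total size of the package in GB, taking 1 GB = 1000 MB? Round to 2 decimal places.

28.73 GB

Audio total: 640 + 64 = 704 kbps = 0.704 Mbps.
feature film: 6.464 Mbps × 6780 s × 1.08 = 47332.0 Mb
Twitch VOD: 4.904 Mbps × 18240 s × 1.08 = 96604.9 Mb
music video: 12.704 Mbps × 120 s × 1.08 = 1646.4 Mb
drone footage reel: 76.774 Mbps × 960 s × 1.08 = 79599.3 Mb
training video: 6.494 Mbps × 660 s × 1.08 = 4628.9 Mb
Total: 229811.5 Mb = 28726.4 MB.
= 28.73 GB.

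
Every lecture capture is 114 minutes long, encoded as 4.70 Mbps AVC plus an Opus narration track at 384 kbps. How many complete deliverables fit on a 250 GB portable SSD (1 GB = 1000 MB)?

114 min = 6840 s
Audio: 384 kbps = 0.384 Mbps.
Total bitrate: 5.084 Mbps.
Per item: 5.084 Mbps × 6840 s = 34,775 Mb = 4,347 MB.
Capacity: 250 GB = 2,000,000 Mb; 57.51 items → 57 complete.

57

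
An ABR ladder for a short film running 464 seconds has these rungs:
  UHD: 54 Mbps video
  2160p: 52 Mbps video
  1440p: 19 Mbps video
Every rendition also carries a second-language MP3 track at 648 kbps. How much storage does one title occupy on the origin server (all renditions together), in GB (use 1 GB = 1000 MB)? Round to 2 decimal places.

7.36 GB

Audio: 648 kbps = 0.648 Mbps.
Sum of rendition bitrates: (54+0.648) + (52+0.648) + (19+0.648) = 126.944 Mbps.
× 464 s = 58,902 Mb = 7,363 MB = 7.363 GB.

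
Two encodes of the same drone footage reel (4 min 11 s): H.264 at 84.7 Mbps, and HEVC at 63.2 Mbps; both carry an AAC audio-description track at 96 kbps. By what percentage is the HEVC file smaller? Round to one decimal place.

4 min 11 s = 251 s
Audio: 96 kbps = 0.096 Mbps.
H.264: 84.796 Mbps × 251 s = 21283.8 Mb = 2.660 GB.
HEVC: 63.296 Mbps × 251 s = 15887.3 Mb = 1.986 GB.
Reduction: (1 − 1.986/2.660) × 100 = 25.35%.

25.4%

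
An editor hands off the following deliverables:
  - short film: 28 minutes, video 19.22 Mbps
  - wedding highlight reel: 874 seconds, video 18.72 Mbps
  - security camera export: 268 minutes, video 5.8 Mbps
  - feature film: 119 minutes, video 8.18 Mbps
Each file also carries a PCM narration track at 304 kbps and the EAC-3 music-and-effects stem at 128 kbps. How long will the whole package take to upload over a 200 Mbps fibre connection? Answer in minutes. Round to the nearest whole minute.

Audio total: 304 + 128 = 432 kbps = 0.432 Mbps.
short film: 19.652 Mbps × 1680 s = 33015.4 Mb
wedding highlight reel: 19.152 Mbps × 874 s = 16738.8 Mb
security camera export: 6.232 Mbps × 16080 s = 100210.6 Mb
feature film: 8.612 Mbps × 7140 s = 61489.7 Mb
Total: 211454.4 Mb = 26431.8 MB.
At 200 Mbps: 211454.4 / 200 = 1057 s ≈ 17.6 minutes.

18 minutes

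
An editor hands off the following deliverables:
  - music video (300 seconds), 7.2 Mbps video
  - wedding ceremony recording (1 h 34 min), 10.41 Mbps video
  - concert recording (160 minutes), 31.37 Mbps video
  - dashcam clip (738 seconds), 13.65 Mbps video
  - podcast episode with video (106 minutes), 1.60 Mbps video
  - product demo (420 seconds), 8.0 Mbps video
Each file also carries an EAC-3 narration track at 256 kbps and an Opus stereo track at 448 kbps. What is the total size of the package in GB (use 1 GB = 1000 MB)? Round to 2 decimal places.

50.23 GB

Audio total: 256 + 448 = 704 kbps = 0.704 Mbps.
music video: 7.904 Mbps × 300 s = 2371.2 Mb
wedding ceremony recording: 11.114 Mbps × 5640 s = 62683.0 Mb
concert recording: 32.074 Mbps × 9600 s = 307910.4 Mb
dashcam clip: 14.354 Mbps × 738 s = 10593.3 Mb
podcast episode with video: 2.304 Mbps × 6360 s = 14653.4 Mb
product demo: 8.704 Mbps × 420 s = 3655.7 Mb
Total: 401866.9 Mb = 50233.4 MB.
= 50.23 GB.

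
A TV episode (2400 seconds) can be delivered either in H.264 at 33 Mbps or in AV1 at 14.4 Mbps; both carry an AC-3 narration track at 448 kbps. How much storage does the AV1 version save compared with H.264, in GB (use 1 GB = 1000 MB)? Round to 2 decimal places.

Audio: 448 kbps = 0.448 Mbps.
H.264: 33.448 Mbps × 2400 s = 80275.2 Mb = 10.034 GB.
AV1: 14.848 Mbps × 2400 s = 35635.2 Mb = 4.454 GB.
Saving: 10.034 − 4.454 = 5.580 GB.

5.58 GB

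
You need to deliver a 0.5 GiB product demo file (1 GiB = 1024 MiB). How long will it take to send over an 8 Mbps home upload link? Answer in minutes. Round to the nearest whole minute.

File: 0.5 GiB = 4295.0 Mb.
At 8 Mbps: 4295.0 / 8 = 536.9 s ≈ 8.95 minutes.

9 minutes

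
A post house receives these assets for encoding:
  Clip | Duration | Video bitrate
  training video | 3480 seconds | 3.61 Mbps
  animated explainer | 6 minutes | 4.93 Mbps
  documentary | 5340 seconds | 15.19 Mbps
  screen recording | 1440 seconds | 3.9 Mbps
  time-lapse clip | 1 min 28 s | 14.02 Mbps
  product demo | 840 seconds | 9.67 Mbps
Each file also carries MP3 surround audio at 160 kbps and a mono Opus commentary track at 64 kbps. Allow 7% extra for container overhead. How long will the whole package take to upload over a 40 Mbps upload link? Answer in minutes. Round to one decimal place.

50.4 minutes

Audio total: 160 + 64 = 224 kbps = 0.224 Mbps.
training video: 3.834 Mbps × 3480 s × 1.07 = 14276.3 Mb
animated explainer: 5.154 Mbps × 360 s × 1.07 = 1985.3 Mb
documentary: 15.414 Mbps × 5340 s × 1.07 = 88072.5 Mb
screen recording: 4.124 Mbps × 1440 s × 1.07 = 6354.3 Mb
time-lapse clip: 14.244 Mbps × 88 s × 1.07 = 1341.2 Mb
product demo: 9.894 Mbps × 840 s × 1.07 = 8892.7 Mb
Total: 120922.3 Mb = 15115.3 MB.
At 40 Mbps: 120922.3 / 40 = 3023 s ≈ 50.4 minutes.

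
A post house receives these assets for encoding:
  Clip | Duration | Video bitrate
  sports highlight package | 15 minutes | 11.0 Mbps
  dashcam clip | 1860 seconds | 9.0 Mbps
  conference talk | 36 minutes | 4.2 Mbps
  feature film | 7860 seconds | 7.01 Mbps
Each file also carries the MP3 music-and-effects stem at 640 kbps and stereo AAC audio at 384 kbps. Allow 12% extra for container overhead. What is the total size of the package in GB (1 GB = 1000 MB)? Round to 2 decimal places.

14.55 GB

Audio total: 640 + 384 = 1024 kbps = 1.024 Mbps.
sports highlight package: 12.024 Mbps × 900 s × 1.12 = 12120.2 Mb
dashcam clip: 10.024 Mbps × 1860 s × 1.12 = 20882.0 Mb
conference talk: 5.224 Mbps × 2160 s × 1.12 = 12637.9 Mb
feature film: 8.034 Mbps × 7860 s × 1.12 = 70724.9 Mb
Total: 116365.0 Mb = 14545.6 MB.
= 14.55 GB.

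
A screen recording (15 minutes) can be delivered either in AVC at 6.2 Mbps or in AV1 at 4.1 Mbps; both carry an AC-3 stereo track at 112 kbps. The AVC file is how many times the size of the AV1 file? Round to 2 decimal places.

1.50

15 min = 900 s
Audio: 112 kbps = 0.112 Mbps.
AVC: 6.312 Mbps × 900 s = 5680.8 Mb = 0.710 GB.
AV1: 4.212 Mbps × 900 s = 3790.8 Mb = 0.474 GB.
Ratio: 0.710 / 0.474 = 1.499.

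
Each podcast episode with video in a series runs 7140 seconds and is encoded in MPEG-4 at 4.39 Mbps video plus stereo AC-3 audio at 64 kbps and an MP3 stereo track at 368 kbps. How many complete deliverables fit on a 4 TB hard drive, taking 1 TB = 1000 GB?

929

Audio total: 64 + 368 = 432 kbps = 0.432 Mbps.
Total bitrate: 4.822 Mbps.
Per item: 4.822 Mbps × 7140 s = 34,429 Mb = 4,304 MB.
Capacity: 4 TB = 32,000,000 Mb; 929.45 items → 929 complete.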